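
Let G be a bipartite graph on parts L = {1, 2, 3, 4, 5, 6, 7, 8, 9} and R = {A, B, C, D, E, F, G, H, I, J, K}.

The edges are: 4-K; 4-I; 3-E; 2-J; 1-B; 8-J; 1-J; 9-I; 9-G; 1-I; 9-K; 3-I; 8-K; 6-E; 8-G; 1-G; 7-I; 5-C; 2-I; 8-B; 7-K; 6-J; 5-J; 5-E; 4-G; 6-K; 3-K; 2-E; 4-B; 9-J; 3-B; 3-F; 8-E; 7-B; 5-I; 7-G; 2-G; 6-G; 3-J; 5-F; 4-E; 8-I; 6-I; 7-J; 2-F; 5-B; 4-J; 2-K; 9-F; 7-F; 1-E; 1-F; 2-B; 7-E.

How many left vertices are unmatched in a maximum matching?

1

A valid assignment of size 8: 1→F, 2→E, 3→B, 4→I, 5→C, 6→K, 7→G, 8→J.
The set {1, 2, 3, 4, 6, 7, 8, 9} has only 7 neighbours ({B, E, F, G, I, J, K}), so by Hall's theorem at most 8 of the 9 left vertices can be matched.
That matches 8 of the 9, leaving 1 unmatched; no matching can do better.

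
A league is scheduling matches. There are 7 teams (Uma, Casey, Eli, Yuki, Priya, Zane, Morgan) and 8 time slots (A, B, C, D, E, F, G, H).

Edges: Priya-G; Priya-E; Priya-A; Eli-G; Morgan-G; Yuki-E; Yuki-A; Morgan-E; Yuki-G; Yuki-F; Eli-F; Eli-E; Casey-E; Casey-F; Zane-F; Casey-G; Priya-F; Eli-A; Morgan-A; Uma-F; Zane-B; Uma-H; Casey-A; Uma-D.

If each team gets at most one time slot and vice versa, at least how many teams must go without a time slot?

A valid assignment of size 6: Uma–D, Casey–A, Eli–F, Yuki–G, Priya–E, Zane–B.
The set {Casey, Eli, Yuki, Priya, Morgan} has only 4 neighbours ({A, E, F, G}), so by Hall's theorem at most 6 of the 7 teams can be matched.
That matches 6 of the 7, leaving 1 unmatched; no matching can do better.

1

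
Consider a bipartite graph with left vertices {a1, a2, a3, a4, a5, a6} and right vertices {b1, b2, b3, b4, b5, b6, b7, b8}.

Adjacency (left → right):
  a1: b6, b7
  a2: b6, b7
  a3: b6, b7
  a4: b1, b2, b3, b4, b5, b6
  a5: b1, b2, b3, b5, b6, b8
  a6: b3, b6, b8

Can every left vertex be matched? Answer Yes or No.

The set {a1, a2, a3} has only 2 neighbours ({b6, b7}), so by Hall's theorem at most 5 of the 6 left vertices can be matched.
Hence no matching covers every left vertex.

No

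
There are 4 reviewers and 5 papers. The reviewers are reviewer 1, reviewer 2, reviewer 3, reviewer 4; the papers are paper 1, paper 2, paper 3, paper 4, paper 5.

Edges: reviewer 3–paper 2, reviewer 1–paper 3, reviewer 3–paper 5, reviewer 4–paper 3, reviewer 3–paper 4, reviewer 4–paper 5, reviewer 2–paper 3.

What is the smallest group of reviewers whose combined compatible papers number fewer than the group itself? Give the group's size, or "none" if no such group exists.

Take S = {reviewer 1, reviewer 2}. Its neighbourhood is {paper 3}, so |N(S)| = 1 < |S| = 2.
No single vertex violates Hall's condition since each has at least one neighbour, so 2 is the minimum.

2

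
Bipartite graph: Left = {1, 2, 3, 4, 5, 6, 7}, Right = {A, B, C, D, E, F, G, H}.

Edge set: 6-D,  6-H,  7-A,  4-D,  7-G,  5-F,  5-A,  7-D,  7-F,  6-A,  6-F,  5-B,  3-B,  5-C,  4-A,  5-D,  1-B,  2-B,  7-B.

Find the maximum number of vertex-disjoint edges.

5

For example, pair 1→B, 4→D, 5→A, 6→F, 7→G.
The set {1, 2, 3} has only 1 neighbour ({B}), so by Hall's theorem at most 5 of the 7 left vertices can be matched.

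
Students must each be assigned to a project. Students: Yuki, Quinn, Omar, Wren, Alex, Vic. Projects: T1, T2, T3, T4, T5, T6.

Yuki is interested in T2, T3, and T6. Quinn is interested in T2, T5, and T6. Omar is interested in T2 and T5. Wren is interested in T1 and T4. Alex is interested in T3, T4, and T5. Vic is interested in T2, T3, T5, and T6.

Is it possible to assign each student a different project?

One maximum matching: Yuki–T3, Quinn–T6, Omar–T2, Wren–T1, Alex–T4, Vic–T5.
Every student is matched, so this is a perfect matching.

Yes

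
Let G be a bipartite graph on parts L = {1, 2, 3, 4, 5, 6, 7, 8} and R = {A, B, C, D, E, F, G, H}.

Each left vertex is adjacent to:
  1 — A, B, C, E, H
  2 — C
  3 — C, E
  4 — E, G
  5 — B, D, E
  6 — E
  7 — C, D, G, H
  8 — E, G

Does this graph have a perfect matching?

The set {2, 3, 4, 6, 8} has only 3 neighbours ({C, E, G}), so by Hall's theorem at most 6 of the 8 left vertices can be matched.
Hence no matching covers every left vertex.

No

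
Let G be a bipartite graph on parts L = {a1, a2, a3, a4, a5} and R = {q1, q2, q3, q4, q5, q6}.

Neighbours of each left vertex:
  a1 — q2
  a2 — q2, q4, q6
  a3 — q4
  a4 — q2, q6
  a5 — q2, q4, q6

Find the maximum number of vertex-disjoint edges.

3

One maximum matching: a1-q2, a2-q6, a3-q4.
The set {a1, a2, a3, a4, a5} has only 3 neighbours ({q2, q4, q6}), so by Hall's theorem at most 3 of the 5 left vertices can be matched.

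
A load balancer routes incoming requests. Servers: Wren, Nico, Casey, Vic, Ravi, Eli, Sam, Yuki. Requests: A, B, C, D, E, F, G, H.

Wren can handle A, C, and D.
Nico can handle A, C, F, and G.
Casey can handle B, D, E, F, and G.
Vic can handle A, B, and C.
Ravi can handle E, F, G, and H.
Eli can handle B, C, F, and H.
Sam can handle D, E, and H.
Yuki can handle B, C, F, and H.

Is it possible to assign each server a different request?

A valid assignment of size 8: Wren-D, Nico-C, Casey-G, Vic-A, Ravi-H, Eli-F, Sam-E, Yuki-B.
Every server is matched, so this is a perfect matching.

Yes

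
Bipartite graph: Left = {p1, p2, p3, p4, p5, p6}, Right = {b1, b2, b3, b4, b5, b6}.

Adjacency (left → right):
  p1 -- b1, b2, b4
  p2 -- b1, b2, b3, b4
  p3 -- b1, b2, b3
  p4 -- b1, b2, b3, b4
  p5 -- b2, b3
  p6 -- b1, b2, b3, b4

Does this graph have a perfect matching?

The set {p1, p2, p3, p4, p5, p6} has only 4 neighbours ({b1, b2, b3, b4}), so by Hall's theorem at most 4 of the 6 left vertices can be matched.
Hence no matching covers every left vertex.

No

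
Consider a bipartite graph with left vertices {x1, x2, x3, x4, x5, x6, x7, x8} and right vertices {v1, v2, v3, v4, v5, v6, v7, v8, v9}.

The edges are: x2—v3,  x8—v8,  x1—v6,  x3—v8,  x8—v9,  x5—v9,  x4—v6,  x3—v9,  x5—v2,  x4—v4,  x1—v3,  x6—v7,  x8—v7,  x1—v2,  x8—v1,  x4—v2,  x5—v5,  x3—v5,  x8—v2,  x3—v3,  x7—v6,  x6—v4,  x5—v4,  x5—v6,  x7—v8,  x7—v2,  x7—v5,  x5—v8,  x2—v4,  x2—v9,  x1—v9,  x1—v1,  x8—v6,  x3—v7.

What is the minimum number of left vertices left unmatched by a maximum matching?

A valid assignment of size 8: x1→v1, x2→v3, x3→v5, x4→v4, x5→v6, x6→v7, x7→v8, x8→v2.
All 8 left vertices are matched, so no larger matching exists.
That matches 8 of the 8, leaving 0 unmatched; no matching can do better.

0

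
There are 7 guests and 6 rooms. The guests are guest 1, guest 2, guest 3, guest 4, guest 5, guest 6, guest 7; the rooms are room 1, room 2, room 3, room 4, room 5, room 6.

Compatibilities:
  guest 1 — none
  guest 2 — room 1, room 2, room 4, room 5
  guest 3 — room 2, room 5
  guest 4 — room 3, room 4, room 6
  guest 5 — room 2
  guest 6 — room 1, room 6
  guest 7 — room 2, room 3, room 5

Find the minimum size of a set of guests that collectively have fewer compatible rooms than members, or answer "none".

1

Take S = {guest 1}. Its neighbourhood is {}, so |N(S)| = 0 < |S| = 1.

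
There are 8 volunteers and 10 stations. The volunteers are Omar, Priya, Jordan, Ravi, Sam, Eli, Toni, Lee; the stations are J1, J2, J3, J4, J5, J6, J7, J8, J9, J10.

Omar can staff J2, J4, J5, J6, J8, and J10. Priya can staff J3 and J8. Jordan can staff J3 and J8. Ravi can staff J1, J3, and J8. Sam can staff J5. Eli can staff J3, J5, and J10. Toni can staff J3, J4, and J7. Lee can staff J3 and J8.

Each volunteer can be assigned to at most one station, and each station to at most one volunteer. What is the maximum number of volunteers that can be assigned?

One maximum matching: Omar→J6, Priya→J8, Jordan→J3, Ravi→J1, Sam→J5, Eli→J10, Toni→J7.
The set {Priya, Jordan, Lee} has only 2 neighbours ({J3, J8}), so by Hall's theorem at most 7 of the 8 volunteers can be matched.

7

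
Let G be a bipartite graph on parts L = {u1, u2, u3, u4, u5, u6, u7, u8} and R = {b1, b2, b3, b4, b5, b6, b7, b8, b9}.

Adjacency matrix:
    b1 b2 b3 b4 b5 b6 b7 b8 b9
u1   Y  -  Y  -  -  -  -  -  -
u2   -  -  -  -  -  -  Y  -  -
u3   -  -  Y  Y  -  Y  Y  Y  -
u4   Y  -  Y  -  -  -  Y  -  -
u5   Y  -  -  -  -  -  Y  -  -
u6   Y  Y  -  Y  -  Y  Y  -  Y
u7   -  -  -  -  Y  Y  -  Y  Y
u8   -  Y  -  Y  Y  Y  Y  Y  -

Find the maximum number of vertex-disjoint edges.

7

One maximum matching: u1-b1, u2-b7, u3-b6, u4-b3, u6-b4, u7-b8, u8-b5.
The set {u1, u2, u4, u5} has only 3 neighbours ({b1, b3, b7}), so by Hall's theorem at most 7 of the 8 left vertices can be matched.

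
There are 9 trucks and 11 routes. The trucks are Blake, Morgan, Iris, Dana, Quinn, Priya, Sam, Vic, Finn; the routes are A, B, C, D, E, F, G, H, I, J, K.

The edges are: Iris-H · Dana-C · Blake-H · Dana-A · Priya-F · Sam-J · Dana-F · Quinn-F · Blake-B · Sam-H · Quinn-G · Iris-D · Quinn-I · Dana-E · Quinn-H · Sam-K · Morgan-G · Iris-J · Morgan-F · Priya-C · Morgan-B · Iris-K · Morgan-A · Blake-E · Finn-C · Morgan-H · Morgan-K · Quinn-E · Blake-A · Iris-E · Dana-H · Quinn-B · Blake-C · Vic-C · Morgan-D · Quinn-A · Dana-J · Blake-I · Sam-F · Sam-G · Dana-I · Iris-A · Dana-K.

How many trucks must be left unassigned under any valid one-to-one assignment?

A valid assignment of size 8: Blake→H, Morgan→G, Iris→A, Dana→K, Quinn→E, Priya→F, Sam→J, Vic→C.
The set {Vic, Finn} has only 1 neighbour ({C}), so by Hall's theorem at most 8 of the 9 trucks can be matched.
That matches 8 of the 9, leaving 1 unmatched; no matching can do better.

1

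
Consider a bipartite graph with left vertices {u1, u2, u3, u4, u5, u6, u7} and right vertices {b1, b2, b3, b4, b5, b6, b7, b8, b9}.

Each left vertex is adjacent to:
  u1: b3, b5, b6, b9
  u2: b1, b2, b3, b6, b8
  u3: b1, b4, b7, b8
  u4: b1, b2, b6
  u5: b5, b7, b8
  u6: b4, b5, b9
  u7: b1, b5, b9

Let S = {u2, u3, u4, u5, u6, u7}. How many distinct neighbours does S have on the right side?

The union of neighbours of {u2, u3, u4, u5, u6, u7} is {b1, b2, b3, b4, b5, b6, b7, b8, b9}, which has 9 elements.
Since |N(S)| = 9 ≥ |S| = 6, Hall's condition holds for this subset.

9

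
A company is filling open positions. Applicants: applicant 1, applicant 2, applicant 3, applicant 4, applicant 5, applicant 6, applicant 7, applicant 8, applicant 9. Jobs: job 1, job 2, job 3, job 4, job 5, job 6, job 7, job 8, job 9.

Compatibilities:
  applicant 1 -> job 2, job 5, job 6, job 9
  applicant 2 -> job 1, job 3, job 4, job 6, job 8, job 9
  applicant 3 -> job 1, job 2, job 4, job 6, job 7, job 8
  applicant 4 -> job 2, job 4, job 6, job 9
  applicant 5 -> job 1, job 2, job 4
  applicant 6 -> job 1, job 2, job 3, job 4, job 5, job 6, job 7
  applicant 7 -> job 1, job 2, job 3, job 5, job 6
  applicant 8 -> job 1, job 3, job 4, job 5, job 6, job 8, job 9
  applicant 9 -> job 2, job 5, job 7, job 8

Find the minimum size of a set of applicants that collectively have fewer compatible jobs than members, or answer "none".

A matching saturating every applicant exists, for instance applicant 1→job 9, applicant 2→job 8, applicant 3→job 1, applicant 4→job 6, applicant 5→job 4, applicant 6→job 7, applicant 7→job 3, applicant 8→job 5, applicant 9→job 2.
By Hall's marriage theorem, this means |N(S)| ≥ |S| for every subset S, so no violating subset exists.

none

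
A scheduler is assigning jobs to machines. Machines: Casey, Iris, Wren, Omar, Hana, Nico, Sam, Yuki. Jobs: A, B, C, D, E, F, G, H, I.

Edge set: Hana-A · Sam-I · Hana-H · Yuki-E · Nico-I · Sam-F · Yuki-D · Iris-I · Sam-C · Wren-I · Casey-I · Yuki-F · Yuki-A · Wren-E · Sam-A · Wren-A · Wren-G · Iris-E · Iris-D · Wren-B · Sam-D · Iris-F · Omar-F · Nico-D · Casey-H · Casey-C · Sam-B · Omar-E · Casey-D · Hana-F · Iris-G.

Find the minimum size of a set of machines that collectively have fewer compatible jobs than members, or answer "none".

A matching saturating every machine exists, for instance Casey→C, Iris→G, Wren→A, Omar→F, Hana→H, Nico→D, Sam→B, Yuki→E.
By Hall's marriage theorem, this means |N(S)| ≥ |S| for every subset S, so no violating subset exists.

none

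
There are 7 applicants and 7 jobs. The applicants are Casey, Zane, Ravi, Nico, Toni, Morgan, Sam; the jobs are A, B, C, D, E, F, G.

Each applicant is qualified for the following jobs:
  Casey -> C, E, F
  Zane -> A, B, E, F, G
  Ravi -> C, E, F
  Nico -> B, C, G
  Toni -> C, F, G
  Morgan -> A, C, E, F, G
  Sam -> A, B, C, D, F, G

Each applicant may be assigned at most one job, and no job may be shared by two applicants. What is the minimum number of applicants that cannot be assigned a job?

For example, pair Casey-C, Zane-A, Ravi-E, Nico-B, Toni-F, Morgan-G, Sam-D.
This saturates every applicant, so 7 is the maximum.
That matches 7 of the 7, leaving 0 unmatched; no matching can do better.

0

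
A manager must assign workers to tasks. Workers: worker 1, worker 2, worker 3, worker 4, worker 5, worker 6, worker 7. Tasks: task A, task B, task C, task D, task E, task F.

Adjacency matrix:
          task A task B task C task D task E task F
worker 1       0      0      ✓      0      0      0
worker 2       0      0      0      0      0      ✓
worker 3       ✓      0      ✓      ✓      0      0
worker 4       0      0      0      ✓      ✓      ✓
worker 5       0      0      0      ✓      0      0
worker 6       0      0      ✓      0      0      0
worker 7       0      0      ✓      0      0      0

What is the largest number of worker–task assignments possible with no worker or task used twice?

5

One maximum matching: worker 1–task C, worker 2–task F, worker 3–task A, worker 4–task E, worker 5–task D.
The set {worker 1, worker 6, worker 7} has only 1 neighbour ({task C}), so by Hall's theorem at most 5 of the 7 workers can be matched.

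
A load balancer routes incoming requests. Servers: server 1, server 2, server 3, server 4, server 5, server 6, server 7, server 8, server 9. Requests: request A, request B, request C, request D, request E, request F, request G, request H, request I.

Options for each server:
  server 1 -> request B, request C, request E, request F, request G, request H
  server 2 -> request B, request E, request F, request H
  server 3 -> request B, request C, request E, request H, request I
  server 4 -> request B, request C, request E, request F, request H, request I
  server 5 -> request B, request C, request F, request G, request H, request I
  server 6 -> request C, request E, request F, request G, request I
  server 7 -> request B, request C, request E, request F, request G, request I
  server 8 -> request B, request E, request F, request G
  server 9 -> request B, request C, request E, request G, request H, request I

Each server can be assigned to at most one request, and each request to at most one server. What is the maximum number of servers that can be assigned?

7

One maximum matching: server 1-request G, server 2-request B, server 3-request C, server 4-request I, server 5-request H, server 6-request F, server 7-request E.
The set {server 1, server 2, server 3, server 4, server 5, server 6, server 7, server 8, server 9} has only 7 neighbours ({request B, request C, request E, request F, request G, request H, request I}), so by Hall's theorem at most 7 of the 9 servers can be matched.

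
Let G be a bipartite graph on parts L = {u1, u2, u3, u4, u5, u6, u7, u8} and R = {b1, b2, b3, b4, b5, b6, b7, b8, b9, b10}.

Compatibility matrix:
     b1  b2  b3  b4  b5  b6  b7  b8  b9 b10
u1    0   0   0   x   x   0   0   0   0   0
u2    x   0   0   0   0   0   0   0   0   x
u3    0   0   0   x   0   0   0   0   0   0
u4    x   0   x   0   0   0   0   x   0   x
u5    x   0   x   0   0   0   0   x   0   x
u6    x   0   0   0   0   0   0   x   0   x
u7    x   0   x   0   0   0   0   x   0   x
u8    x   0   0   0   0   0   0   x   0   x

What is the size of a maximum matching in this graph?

6

One maximum matching: u1-b5, u2-b10, u3-b4, u4-b3, u5-b1, u6-b8.
The set {u2, u4, u5, u6, u7, u8} has only 4 neighbours ({b1, b10, b3, b8}), so by Hall's theorem at most 6 of the 8 left vertices can be matched.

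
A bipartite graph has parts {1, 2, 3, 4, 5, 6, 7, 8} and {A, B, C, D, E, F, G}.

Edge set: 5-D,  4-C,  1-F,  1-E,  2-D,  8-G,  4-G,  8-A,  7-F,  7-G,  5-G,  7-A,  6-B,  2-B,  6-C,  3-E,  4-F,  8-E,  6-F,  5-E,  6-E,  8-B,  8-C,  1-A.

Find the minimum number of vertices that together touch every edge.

7

{A, B, C, D, E, F, G} is a vertex cover of size 7: every edge has an endpoint in this set.
No smaller cover exists because 1–A, 2–D, 3–E, 4–C, 5–G, 6–B, 7–F is a matching of size 7, and a cover must include an endpoint of each of these disjoint edges (König's theorem).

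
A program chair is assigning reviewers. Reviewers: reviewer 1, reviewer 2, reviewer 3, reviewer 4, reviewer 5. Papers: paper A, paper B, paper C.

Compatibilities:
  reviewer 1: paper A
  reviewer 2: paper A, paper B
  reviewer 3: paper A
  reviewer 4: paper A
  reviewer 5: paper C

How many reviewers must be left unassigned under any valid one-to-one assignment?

2

For example, pair reviewer 1→paper A, reviewer 2→paper B, reviewer 5→paper C.
The set {reviewer 1, reviewer 3, reviewer 4} has only 1 neighbour ({paper A}), so by Hall's theorem at most 3 of the 5 reviewers can be matched.
That matches 3 of the 5, leaving 2 unmatched; no matching can do better.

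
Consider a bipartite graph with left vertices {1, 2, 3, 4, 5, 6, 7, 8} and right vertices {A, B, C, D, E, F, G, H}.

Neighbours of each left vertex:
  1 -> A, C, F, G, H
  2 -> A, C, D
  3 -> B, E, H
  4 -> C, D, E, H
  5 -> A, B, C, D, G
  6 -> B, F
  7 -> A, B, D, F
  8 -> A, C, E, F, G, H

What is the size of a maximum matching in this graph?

8

One maximum matching: 1→H, 2→D, 3→E, 4→C, 5→A, 6→F, 7→B, 8→G.
All 8 left vertices are matched, so no larger matching exists.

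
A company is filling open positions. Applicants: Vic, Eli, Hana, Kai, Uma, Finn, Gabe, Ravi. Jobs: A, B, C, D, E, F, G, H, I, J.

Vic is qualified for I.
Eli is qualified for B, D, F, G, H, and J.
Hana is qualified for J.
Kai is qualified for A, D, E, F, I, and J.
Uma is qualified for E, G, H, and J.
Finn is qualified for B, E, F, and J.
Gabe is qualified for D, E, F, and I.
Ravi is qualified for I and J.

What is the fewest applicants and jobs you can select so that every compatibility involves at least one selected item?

{Eli, Kai, Uma, Finn, Gabe, I, J} is a vertex cover of size 7: every edge has an endpoint in this set.
No smaller cover exists because Vic–I, Eli–H, Hana–J, Kai–A, Uma–G, Finn–B, Gabe–E is a matching of size 7, and a cover must include an endpoint of each of these disjoint edges (König's theorem).

7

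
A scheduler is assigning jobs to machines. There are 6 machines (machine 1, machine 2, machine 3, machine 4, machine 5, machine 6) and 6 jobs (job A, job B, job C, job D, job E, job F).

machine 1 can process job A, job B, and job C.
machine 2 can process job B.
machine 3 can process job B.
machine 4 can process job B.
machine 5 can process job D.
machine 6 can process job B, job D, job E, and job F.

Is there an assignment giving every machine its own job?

No

The set {machine 2, machine 3, machine 4} has only 1 neighbour ({job B}), so by Hall's theorem at most 4 of the 6 machines can be matched.
Hence no matching covers every machine.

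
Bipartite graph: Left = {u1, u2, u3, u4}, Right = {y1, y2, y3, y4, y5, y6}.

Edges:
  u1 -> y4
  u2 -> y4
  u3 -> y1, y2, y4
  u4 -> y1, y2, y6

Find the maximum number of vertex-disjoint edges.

3

For example, pair u1-y4, u3-y2, u4-y1.
The set {u1, u2} has only 1 neighbour ({y4}), so by Hall's theorem at most 3 of the 4 left vertices can be matched.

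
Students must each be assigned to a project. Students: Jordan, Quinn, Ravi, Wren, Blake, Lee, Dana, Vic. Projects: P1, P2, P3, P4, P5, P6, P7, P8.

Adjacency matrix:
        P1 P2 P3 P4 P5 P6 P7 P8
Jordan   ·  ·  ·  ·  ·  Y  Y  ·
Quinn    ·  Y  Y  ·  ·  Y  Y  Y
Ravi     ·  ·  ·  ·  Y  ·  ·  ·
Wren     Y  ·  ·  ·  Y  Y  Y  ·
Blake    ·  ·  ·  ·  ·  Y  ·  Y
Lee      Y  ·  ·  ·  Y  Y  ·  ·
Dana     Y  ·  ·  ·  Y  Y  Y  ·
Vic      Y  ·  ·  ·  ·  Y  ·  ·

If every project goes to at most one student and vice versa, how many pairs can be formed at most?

6

One maximum matching: Jordan-P7, Quinn-P3, Ravi-P5, Wren-P6, Blake-P8, Lee-P1.
The set {Jordan, Ravi, Wren, Lee, Dana, Vic} has only 4 neighbours ({P1, P5, P6, P7}), so by Hall's theorem at most 6 of the 8 students can be matched.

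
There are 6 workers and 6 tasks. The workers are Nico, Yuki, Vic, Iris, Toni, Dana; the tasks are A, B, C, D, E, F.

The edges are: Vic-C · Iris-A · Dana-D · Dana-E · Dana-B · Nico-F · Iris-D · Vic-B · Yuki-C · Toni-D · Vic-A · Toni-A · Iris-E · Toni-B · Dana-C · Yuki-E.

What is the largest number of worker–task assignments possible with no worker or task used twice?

One maximum matching: Nico-F, Yuki-C, Vic-A, Iris-E, Toni-D, Dana-B.
This saturates every worker, so 6 is the maximum.

6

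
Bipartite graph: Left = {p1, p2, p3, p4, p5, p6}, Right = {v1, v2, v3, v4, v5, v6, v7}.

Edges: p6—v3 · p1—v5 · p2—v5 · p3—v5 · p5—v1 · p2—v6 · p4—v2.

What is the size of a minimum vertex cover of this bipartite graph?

The 5 edges p1–v5, p2–v6, p4–v2, p5–v1, p6–v3 form a matching, so any vertex cover needs at least 5 vertices (one per matched edge).
Conversely {p2, p4, p5, p6, v5} meets every edge and has exactly 5 vertices, so 5 is optimal.

5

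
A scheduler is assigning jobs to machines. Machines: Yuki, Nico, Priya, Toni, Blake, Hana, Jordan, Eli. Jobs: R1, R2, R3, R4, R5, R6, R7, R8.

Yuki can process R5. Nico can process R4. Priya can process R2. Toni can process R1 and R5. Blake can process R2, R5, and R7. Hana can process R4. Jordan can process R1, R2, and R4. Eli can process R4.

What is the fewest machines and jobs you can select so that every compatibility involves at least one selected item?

5

A maximum matching has 5 edges (e.g. Yuki–R5, Nico–R4, Priya–R2, Toni–R1, Blake–R7).
By König's theorem the minimum vertex cover has the same size. One such cover is {Blake, R1, R2, R4, R5}.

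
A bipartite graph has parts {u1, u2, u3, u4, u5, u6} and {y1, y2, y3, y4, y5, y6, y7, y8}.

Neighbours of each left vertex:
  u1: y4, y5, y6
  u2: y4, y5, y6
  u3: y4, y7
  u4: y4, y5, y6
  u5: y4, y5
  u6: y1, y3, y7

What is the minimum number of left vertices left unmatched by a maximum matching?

A valid assignment of size 5: u1–y6, u2–y5, u3–y7, u4–y4, u6–y3.
The set {u1, u2, u4, u5} has only 3 neighbours ({y4, y5, y6}), so by Hall's theorem at most 5 of the 6 left vertices can be matched.
That matches 5 of the 6, leaving 1 unmatched; no matching can do better.

1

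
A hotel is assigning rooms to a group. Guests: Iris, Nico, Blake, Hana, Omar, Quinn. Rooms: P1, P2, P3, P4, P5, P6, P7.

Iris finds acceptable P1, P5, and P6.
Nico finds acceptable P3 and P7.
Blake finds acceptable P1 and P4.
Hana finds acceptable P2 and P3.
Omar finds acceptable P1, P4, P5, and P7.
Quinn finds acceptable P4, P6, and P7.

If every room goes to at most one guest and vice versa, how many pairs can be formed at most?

6

For example, pair Iris–P5, Nico–P3, Blake–P4, Hana–P2, Omar–P1, Quinn–P7.
This saturates every guest, so 6 is the maximum.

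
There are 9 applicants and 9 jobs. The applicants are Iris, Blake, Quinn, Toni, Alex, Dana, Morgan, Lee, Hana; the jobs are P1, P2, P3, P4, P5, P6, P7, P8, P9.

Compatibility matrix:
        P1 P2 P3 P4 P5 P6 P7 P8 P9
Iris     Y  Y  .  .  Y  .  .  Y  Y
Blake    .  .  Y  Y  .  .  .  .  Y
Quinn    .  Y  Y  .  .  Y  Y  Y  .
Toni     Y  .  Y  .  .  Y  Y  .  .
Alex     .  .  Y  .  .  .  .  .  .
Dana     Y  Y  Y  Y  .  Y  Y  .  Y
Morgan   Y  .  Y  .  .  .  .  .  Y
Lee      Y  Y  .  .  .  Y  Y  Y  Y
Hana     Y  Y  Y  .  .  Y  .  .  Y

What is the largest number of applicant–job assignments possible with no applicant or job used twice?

9

A valid assignment of size 9: Iris→P5, Blake→P4, Quinn→P8, Toni→P6, Alex→P3, Dana→P7, Morgan→P9, Lee→P2, Hana→P1.
All 9 applicants are matched, so no larger matching exists.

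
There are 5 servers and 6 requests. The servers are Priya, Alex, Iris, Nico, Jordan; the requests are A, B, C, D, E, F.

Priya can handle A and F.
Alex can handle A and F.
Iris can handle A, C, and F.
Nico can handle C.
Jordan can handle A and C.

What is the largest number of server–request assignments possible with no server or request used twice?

3

One maximum matching: Priya→A, Alex→F, Iris→C.
The set {Priya, Alex, Iris, Nico, Jordan} has only 3 neighbours ({A, C, F}), so by Hall's theorem at most 3 of the 5 servers can be matched.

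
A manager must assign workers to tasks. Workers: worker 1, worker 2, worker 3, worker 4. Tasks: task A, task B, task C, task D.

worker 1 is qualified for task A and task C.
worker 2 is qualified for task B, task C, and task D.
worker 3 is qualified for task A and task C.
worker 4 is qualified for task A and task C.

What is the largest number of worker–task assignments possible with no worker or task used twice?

One maximum matching: worker 1–task C, worker 2–task D, worker 3–task A.
The set {worker 1, worker 3, worker 4} has only 2 neighbours ({task A, task C}), so by Hall's theorem at most 3 of the 4 workers can be matched.

3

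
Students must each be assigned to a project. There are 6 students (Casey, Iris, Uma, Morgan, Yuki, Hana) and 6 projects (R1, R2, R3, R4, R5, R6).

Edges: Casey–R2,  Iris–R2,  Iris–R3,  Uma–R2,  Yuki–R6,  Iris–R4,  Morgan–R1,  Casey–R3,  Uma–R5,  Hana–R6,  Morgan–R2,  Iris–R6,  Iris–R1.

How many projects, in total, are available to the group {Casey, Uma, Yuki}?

The union of neighbours of {Casey, Uma, Yuki} is {R2, R3, R5, R6}, which has 4 elements.
Since |N(S)| = 4 ≥ |S| = 3, Hall's condition holds for this subset.

4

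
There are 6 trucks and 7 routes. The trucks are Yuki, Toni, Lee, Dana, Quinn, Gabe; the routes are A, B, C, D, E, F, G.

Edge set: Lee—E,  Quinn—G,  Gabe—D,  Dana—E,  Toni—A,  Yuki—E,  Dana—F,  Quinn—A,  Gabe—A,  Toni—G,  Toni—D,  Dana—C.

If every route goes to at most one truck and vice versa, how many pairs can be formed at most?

5

One maximum matching: Yuki–E, Toni–G, Dana–C, Quinn–A, Gabe–D.
The set {Yuki, Lee} has only 1 neighbour ({E}), so by Hall's theorem at most 5 of the 6 trucks can be matched.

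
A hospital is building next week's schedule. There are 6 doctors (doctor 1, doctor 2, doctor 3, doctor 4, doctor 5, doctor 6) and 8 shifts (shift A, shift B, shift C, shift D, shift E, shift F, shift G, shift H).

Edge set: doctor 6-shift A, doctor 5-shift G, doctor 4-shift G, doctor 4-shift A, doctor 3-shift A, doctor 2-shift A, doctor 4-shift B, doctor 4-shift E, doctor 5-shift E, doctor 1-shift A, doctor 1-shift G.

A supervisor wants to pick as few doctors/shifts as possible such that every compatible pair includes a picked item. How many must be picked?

A maximum matching has 4 edges (e.g. doctor 1–shift G, doctor 2–shift A, doctor 4–shift B, doctor 5–shift E).
By König's theorem the minimum vertex cover has the same size. One such cover is {doctor 1, doctor 4, doctor 5, shift A}.

4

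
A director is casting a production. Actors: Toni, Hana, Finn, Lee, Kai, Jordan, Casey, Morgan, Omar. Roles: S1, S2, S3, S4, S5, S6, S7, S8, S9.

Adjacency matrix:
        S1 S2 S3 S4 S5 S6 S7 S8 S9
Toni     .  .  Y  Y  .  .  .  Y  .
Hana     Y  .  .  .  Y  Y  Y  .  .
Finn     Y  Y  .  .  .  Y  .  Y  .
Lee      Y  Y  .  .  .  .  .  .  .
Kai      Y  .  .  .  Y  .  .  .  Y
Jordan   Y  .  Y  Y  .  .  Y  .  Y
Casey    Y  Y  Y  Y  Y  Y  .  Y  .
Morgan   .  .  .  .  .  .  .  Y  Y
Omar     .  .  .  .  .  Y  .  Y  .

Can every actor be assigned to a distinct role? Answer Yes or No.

Yes

One maximum matching: Toni→S4, Hana→S7, Finn→S6, Lee→S2, Kai→S1, Jordan→S3, Casey→S5, Morgan→S9, Omar→S8.
All 9 actors are covered.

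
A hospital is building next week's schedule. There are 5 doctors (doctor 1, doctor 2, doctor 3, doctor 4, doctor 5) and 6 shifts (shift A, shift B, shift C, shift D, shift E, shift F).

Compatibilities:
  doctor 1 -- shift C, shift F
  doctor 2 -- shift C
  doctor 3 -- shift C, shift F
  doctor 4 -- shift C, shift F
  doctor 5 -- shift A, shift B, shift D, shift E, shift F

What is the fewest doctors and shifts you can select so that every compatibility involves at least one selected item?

3

A maximum matching has 3 edges (e.g. doctor 1–shift F, doctor 2–shift C, doctor 5–shift A).
By König's theorem the minimum vertex cover has the same size. One such cover is {doctor 5, shift C, shift F}.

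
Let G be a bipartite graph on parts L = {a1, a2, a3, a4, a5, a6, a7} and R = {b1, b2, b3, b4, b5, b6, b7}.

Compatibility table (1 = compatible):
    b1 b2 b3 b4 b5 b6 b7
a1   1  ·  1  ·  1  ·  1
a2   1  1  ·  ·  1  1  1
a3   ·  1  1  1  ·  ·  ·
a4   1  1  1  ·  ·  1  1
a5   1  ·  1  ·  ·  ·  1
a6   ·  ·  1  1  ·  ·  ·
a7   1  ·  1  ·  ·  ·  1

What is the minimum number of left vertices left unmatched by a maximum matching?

One maximum matching: a1-b5, a2-b1, a3-b2, a4-b6, a5-b7, a6-b4, a7-b3.
This saturates every left vertex, so 7 is the maximum.
That matches 7 of the 7, leaving 0 unmatched; no matching can do better.

0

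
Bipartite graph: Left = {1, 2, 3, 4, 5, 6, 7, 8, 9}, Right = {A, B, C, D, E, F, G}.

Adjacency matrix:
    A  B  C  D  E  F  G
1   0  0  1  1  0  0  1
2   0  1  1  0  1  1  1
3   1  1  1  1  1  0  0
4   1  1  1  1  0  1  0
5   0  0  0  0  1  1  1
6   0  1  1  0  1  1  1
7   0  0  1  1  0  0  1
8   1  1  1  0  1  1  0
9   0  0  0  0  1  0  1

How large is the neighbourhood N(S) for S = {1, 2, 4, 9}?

The union of neighbours of {1, 2, 4, 9} is {A, B, C, D, E, F, G}, which has 7 elements.
Since |N(S)| = 7 ≥ |S| = 4, Hall's condition holds for this subset.

7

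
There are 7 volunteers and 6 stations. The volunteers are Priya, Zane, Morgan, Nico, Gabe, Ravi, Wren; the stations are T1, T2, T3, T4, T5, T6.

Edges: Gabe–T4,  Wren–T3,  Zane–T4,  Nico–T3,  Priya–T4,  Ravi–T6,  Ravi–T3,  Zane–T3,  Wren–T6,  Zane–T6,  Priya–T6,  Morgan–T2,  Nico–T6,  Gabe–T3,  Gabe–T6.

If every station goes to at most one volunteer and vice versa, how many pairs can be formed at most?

One maximum matching: Priya→T4, Zane→T3, Morgan→T2, Nico→T6.
The set {Priya, Zane, Nico, Gabe, Ravi, Wren} has only 3 neighbours ({T3, T4, T6}), so by Hall's theorem at most 4 of the 7 volunteers can be matched.

4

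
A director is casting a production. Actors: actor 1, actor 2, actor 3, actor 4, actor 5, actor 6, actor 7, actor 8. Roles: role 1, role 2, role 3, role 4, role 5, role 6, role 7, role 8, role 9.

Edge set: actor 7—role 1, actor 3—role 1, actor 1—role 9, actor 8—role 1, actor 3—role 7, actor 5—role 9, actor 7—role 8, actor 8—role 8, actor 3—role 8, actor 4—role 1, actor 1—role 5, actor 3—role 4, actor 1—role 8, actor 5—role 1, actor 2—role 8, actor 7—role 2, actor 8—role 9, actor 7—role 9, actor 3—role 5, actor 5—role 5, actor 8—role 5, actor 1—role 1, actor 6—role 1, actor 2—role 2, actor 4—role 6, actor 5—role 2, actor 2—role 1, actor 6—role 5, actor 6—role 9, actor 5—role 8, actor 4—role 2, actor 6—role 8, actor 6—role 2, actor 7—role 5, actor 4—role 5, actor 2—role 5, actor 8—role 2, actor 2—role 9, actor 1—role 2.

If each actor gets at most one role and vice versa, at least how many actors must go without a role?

1

A valid assignment of size 7: actor 1-role 2, actor 2-role 5, actor 3-role 7, actor 4-role 6, actor 5-role 8, actor 6-role 9, actor 7-role 1.
The set {actor 1, actor 2, actor 5, actor 6, actor 7, actor 8} has only 5 neighbours ({role 1, role 2, role 5, role 8, role 9}), so by Hall's theorem at most 7 of the 8 actors can be matched.
That matches 7 of the 8, leaving 1 unmatched; no matching can do better.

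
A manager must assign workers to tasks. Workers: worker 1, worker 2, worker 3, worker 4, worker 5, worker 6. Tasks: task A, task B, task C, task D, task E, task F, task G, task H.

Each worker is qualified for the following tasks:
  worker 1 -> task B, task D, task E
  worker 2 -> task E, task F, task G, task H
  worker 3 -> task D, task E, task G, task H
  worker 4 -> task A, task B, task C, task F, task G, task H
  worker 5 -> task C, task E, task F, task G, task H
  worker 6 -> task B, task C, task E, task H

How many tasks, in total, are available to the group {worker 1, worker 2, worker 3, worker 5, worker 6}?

7

The union of neighbours of {worker 1, worker 2, worker 3, worker 5, worker 6} is {task B, task C, task D, task E, task F, task G, task H}, which has 7 elements.
Since |N(S)| = 7 ≥ |S| = 5, Hall's condition holds for this subset.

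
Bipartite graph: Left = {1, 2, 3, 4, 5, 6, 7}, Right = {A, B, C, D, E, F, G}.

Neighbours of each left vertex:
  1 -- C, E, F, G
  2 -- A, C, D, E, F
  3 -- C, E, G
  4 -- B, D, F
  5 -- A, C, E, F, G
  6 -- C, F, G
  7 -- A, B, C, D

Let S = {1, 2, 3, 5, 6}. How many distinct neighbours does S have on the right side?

6

The union of neighbours of {1, 2, 3, 5, 6} is {A, C, D, E, F, G}, which has 6 elements.
Since |N(S)| = 6 ≥ |S| = 5, Hall's condition holds for this subset.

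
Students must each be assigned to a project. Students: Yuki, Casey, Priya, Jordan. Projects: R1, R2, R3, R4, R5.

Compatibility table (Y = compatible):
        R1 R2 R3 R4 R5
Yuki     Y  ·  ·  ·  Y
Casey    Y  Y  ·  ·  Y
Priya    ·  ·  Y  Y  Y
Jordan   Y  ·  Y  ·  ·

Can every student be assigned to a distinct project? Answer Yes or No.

A valid assignment of size 4: Yuki-R1, Casey-R5, Priya-R4, Jordan-R3.
All 4 students are covered.

Yes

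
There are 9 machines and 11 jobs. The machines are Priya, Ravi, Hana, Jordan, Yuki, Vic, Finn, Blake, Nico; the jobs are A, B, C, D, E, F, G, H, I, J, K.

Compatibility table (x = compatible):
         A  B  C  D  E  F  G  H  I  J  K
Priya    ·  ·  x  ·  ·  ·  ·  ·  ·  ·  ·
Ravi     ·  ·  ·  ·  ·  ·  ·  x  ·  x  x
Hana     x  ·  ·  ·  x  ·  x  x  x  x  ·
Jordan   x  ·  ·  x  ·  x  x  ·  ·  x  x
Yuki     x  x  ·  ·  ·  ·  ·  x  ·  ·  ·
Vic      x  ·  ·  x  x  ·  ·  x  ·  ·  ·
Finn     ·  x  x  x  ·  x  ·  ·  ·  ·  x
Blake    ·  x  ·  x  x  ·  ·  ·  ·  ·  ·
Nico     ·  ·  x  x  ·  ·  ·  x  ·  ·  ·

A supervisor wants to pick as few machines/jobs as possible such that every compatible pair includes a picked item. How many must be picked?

The 9 edges Priya–C, Ravi–J, Hana–A, Jordan–G, Yuki–H, Vic–E, Finn–K, Blake–B, Nico–D form a matching, so any vertex cover needs at least 9 vertices (one per matched edge).
Conversely {Priya, Ravi, Hana, Jordan, Yuki, Vic, Finn, Blake, Nico} meets every edge and has exactly 9 vertices, so 9 is optimal.

9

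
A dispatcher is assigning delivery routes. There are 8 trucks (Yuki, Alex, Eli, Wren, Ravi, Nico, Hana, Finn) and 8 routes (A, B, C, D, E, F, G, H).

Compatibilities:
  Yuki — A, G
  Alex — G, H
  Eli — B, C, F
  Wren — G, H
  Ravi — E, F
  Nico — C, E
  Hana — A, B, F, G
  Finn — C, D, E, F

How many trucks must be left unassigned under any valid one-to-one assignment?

0

One maximum matching: Yuki→A, Alex→H, Eli→F, Wren→G, Ravi→E, Nico→C, Hana→B, Finn→D.
This saturates every truck, so 8 is the maximum.
That matches 8 of the 8, leaving 0 unmatched; no matching can do better.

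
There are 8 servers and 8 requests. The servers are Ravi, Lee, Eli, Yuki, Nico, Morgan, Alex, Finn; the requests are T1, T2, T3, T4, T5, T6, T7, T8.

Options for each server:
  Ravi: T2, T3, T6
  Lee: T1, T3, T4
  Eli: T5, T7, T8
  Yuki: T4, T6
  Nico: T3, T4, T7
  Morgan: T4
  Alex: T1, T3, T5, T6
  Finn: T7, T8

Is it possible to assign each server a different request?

Yes

For example, pair Ravi-T2, Lee-T1, Eli-T8, Yuki-T6, Nico-T3, Morgan-T4, Alex-T5, Finn-T7.
All 8 servers are covered.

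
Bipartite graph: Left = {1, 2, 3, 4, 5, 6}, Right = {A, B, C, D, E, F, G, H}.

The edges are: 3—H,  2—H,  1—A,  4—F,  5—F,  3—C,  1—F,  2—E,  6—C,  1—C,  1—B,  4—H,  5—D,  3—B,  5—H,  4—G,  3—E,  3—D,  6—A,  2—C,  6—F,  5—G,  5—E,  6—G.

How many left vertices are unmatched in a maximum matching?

0

A valid assignment of size 6: 1-B, 2-C, 3-H, 4-G, 5-E, 6-F.
This saturates every left vertex, so 6 is the maximum.
That matches 6 of the 6, leaving 0 unmatched; no matching can do better.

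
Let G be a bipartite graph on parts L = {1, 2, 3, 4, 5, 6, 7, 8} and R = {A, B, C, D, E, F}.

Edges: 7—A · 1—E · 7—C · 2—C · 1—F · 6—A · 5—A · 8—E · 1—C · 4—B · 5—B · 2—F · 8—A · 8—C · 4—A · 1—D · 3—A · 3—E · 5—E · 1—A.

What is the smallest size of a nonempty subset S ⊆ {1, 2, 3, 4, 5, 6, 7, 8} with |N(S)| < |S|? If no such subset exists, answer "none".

4

Take S = {3, 4, 5, 6}. Its neighbourhood is {A, B, E}, so |N(S)| = 3 < |S| = 4.
Every subset of size less than 4 has at least as many neighbours as members, so 4 is the minimum.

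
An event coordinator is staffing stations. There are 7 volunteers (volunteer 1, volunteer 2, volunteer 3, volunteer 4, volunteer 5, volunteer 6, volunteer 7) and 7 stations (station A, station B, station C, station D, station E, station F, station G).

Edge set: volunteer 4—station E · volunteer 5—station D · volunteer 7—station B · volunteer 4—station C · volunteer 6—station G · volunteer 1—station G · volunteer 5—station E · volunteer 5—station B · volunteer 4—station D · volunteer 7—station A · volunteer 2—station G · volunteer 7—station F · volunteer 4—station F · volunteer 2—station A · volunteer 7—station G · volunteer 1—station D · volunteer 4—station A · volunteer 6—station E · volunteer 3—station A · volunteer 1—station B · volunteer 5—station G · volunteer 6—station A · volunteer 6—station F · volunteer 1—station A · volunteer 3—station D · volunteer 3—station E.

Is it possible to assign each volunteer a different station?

For example, pair volunteer 1→station B, volunteer 2→station G, volunteer 3→station D, volunteer 4→station C, volunteer 5→station E, volunteer 6→station F, volunteer 7→station A.
Every volunteer is matched, so this is a perfect matching.

Yes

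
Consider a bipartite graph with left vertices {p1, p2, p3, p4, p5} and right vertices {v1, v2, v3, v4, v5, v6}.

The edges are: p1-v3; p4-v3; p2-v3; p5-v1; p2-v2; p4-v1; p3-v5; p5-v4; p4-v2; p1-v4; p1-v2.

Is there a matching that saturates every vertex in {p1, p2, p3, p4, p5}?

Yes

One maximum matching: p1→v4, p2→v3, p3→v5, p4→v2, p5→v1.
All 5 left vertices are covered.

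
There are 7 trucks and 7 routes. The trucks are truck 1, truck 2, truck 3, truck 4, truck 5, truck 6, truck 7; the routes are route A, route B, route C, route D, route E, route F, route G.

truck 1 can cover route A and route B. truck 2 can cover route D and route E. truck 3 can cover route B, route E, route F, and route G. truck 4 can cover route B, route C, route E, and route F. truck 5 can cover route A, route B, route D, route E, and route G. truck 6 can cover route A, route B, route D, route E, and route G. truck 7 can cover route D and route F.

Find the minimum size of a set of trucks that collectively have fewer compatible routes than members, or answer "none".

none

A matching saturating every truck exists, for instance truck 1→route B, truck 2→route D, truck 3→route E, truck 4→route C, truck 5→route A, truck 6→route G, truck 7→route F.
By Hall's marriage theorem, this means |N(S)| ≥ |S| for every subset S, so no violating subset exists.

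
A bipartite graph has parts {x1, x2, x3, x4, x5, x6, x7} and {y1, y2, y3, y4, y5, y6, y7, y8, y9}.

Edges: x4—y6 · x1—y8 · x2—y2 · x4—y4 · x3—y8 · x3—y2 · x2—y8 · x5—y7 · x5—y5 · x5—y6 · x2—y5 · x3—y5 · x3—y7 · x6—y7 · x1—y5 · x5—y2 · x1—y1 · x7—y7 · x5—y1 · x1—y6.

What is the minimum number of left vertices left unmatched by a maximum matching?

1

One maximum matching: x1-y1, x2-y2, x3-y8, x4-y4, x5-y6, x6-y7.
The set {x6, x7} has only 1 neighbour ({y7}), so by Hall's theorem at most 6 of the 7 left vertices can be matched.
That matches 6 of the 7, leaving 1 unmatched; no matching can do better.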